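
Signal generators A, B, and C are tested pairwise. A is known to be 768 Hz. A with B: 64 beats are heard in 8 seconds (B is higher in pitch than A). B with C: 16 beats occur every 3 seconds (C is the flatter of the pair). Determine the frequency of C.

770.6667 Hz

A–B: Beat frequency = 64/8 = 8 Hz.
B is above A, so f_B = 768 + 8 = 776 Hz.
B–C: Beat frequency = 16/3 = 5.3333 Hz.
C is below B, so f_C = 776 − 5.3333 = 770.6667 Hz.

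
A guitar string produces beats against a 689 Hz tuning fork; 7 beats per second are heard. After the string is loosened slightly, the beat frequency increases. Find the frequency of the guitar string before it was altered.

682 Hz

|f − 689| = 7, so the guitar string was at either 682 Hz or 696 Hz.
Reducing tension lowers a string's frequency; the adjustment lowers the guitar string's frequency.
The beat rate rose, so the adjustment moved the guitar string further from 689 Hz — it was already below the reference.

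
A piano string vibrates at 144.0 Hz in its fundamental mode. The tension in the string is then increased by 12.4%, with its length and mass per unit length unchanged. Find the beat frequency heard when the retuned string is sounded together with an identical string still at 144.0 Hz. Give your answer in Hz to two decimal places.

8.67 Hz

For a string, f ∝ √T, so the new frequency is 144.0·√1.124 = 152.6672 Hz.
f_beat = |152.6672 − 144.0| = 8.67 Hz.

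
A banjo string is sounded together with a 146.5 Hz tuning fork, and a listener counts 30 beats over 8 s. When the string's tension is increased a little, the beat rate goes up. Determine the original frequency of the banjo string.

Beat frequency = 30/8 = 3.75 Hz.
|f − 146.5| = 3.75, so the banjo string was at either 142.75 Hz or 150.25 Hz.
Higher tension means higher frequency; the adjustment raises the banjo string's frequency.
The beat rate rose, so the adjustment moved the banjo string further from 146.5 Hz — it was already above the reference.

150.25 Hz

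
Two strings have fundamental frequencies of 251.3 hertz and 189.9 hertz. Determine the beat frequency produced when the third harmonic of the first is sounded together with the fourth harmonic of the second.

Third harmonic of the first: 3·251.3 = 753.9 Hz.
Fourth harmonic of the second: 4·189.9 = 759.6 Hz.
f_beat = |753.9 − 759.6| = 5.7 Hz.

5.7 Hz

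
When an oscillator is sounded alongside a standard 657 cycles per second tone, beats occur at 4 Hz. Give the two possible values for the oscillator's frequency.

653 Hz or 661 Hz

|f − 657| = 4, so f = 657 ± 4.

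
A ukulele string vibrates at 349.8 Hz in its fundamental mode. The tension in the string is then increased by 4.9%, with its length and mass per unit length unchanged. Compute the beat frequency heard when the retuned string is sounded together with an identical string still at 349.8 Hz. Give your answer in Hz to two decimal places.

8.47 Hz

For a string, f ∝ √T, so the new frequency is 349.8·√1.049 = 358.2676 Hz.
f_beat = |358.2676 − 349.8| = 8.47 Hz.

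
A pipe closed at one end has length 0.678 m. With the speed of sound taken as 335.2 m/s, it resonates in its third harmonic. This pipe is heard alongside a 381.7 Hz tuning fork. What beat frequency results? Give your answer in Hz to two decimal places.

10.90 Hz

Closed pipe (odd harmonics): f_n = n·v/(4L) = 3·335.2/(4·0.678) = 370.7965 Hz.
f_beat = |370.7965 − 381.7| = 10.90 Hz.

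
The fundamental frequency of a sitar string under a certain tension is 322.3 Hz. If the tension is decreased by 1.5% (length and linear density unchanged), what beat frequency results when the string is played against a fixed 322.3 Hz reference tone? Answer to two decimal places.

2.43 Hz

For a string, f ∝ √T, so the new frequency is 322.3·√0.985 = 319.8736 Hz.
f_beat = |319.8736 − 322.3| = 2.43 Hz.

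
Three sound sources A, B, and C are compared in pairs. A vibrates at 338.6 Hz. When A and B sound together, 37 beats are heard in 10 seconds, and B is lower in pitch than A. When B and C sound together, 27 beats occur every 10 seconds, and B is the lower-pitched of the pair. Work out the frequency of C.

A–B: Beat frequency = 37/10 = 3.7 Hz.
B is below A, so f_B = 338.6 − 3.7 = 334.9 Hz.
B–C: Beat frequency = 27/10 = 2.7 Hz.
C is above B, so f_C = 334.9 + 2.7 = 337.6 Hz.

337.6 Hz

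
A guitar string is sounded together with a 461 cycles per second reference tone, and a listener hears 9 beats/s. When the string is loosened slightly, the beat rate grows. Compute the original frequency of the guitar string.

452 Hz

|f − 461| = 9, so the guitar string was at either 452 Hz or 470 Hz.
Reducing tension lowers a string's frequency; the adjustment lowers the guitar string's frequency.
The beat rate rose, so the adjustment moved the guitar string further from 461 Hz — it was already below the reference.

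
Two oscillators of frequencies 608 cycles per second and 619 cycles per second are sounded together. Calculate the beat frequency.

11 Hz

f_beat = |f₁ − f₂|.
|608 − 619| = 11 Hz.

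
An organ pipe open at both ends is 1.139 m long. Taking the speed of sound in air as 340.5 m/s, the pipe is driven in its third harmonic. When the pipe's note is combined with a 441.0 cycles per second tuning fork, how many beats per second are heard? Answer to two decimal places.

7.42 Hz

Open pipe: f_n = n·v/(2L) = 3·340.5/(2·1.139) = 448.4197 Hz.
f_beat = |448.4197 − 441.0| = 7.42 Hz.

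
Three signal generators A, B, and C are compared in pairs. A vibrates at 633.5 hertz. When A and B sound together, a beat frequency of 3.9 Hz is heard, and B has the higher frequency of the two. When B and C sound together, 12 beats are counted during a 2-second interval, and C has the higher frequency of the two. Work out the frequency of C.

643.4 Hz

B is above A, so f_B = 633.5 + 3.9 = 637.4 Hz.
B–C: Beat frequency = 12/2 = 6 Hz.
C is above B, so f_C = 637.4 + 6 = 643.4 Hz.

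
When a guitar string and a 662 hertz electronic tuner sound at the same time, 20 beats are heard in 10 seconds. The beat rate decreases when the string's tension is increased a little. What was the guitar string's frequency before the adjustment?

660 Hz

Beat frequency = 20/10 = 2 Hz.
|f − 662| = 2, so the guitar string was at either 660 Hz or 664 Hz.
Higher tension means higher frequency; the adjustment raises the guitar string's frequency.
The beat rate fell, so the adjustment moved the guitar string toward 662 Hz — it must have started below the reference.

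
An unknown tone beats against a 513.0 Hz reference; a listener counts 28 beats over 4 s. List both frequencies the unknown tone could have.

506 Hz or 520 Hz

Beat frequency = 28/4 = 7 Hz.
|f − 513.0| = 7, so f = 513.0 ± 7.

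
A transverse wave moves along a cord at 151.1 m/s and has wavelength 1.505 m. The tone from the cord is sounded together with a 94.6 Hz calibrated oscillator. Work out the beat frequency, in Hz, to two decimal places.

5.80 Hz

Source frequency f = v/λ = 151.1/1.505 = 100.3987 Hz.
f_beat = |100.3987 − 94.6| = 5.80 Hz.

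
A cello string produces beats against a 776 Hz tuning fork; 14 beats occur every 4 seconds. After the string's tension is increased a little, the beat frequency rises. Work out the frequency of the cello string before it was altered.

779.5 Hz

Beat frequency = 14/4 = 3.5 Hz.
|f − 776| = 3.5, so the cello string was at either 772.5 Hz or 779.5 Hz.
Higher tension means higher frequency; the adjustment raises the cello string's frequency.
The beat rate rose, so the adjustment moved the cello string further from 776 Hz — it was already above the reference.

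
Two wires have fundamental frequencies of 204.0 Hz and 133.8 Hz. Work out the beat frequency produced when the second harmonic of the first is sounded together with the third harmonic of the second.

Second harmonic of the first: 2·204.0 = 408.0 Hz.
Third harmonic of the second: 3·133.8 = 401.4 Hz.
f_beat = |408.0 − 401.4| = 6.6 Hz.

6.6 Hz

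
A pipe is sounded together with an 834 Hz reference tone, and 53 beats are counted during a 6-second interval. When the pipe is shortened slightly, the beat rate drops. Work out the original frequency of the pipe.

825.1667 Hz

Beat frequency = 53/6 = 8.8333 Hz.
|f − 834| = 8.8333, so the pipe was at either 825.1667 Hz or 842.8333 Hz.
A shorter pipe has a higher fundamental; the adjustment raises the pipe's frequency.
The beat rate fell, so the adjustment moved the pipe toward 834 Hz — it must have started below the reference.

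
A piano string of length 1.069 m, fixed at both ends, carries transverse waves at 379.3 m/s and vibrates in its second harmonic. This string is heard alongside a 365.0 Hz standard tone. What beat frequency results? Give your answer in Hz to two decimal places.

10.18 Hz

For a string fixed at both ends, f_n = n·v/(2L) = 2·379.3/(2·1.069) = 354.8176 Hz.
f_beat = |354.8176 − 365.0| = 10.18 Hz.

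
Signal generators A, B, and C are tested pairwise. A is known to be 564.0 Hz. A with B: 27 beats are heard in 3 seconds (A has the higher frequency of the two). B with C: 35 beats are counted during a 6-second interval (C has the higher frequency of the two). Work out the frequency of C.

A–B: Beat frequency = 27/3 = 9 Hz.
B is below A, so f_B = 564.0 − 9 = 555 Hz.
B–C: Beat frequency = 35/6 = 5.8333 Hz.
C is above B, so f_C = 555 + 5.8333 = 560.8333 Hz.

560.8333 Hz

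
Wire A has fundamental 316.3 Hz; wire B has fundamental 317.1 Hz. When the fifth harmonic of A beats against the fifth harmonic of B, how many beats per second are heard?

4.0 Hz

Fifth harmonic of the first: 5·316.3 = 1581.5 Hz.
Fifth harmonic of the second: 5·317.1 = 1585.5 Hz.
f_beat = |1581.5 − 1585.5| = 4.0 Hz.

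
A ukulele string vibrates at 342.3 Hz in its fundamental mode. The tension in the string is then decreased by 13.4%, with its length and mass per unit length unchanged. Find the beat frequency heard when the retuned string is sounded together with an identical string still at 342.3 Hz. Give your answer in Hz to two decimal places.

23.76 Hz

For a string, f ∝ √T, so the new frequency is 342.3·√0.866 = 318.5414 Hz.
f_beat = |318.5414 − 342.3| = 23.76 Hz.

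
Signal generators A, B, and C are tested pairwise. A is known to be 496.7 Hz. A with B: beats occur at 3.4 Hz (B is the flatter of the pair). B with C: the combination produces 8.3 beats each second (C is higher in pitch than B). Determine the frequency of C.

B is below A, so f_B = 496.7 − 3.4 = 493.3 Hz.
C is above B, so f_C = 493.3 + 8.3 = 501.6 Hz.

501.6 Hz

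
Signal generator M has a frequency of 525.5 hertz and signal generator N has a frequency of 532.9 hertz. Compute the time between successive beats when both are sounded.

f_beat = |525.5 − 532.9| = 7.4 Hz.
Beat period T = 1 / f_beat = 1 / 7.4 s.

0.135 s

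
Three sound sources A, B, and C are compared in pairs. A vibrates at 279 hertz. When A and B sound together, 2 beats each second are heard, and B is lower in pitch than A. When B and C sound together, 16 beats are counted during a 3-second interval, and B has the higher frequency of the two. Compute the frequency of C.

B is below A, so f_B = 279 − 2 = 277 Hz.
B–C: Beat frequency = 16/3 = 5.3333 Hz.
C is below B, so f_C = 277 − 5.3333 = 271.6667 Hz.

271.6667 Hz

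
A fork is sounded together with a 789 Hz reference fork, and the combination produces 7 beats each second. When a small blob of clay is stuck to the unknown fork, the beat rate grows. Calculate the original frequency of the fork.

782 Hz

|f − 789| = 7, so the fork was at either 782 Hz or 796 Hz.
Adding mass to a fork lowers its frequency; the adjustment lowers the fork's frequency.
The beat rate rose, so the adjustment moved the fork further from 789 Hz — it was already below the reference.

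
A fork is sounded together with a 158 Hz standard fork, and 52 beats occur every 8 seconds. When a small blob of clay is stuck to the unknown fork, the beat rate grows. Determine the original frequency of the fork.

151.5 Hz

Beat frequency = 52/8 = 6.5 Hz.
|f − 158| = 6.5, so the fork was at either 151.5 Hz or 164.5 Hz.
Adding mass to a fork lowers its frequency; the adjustment lowers the fork's frequency.
The beat rate rose, so the adjustment moved the fork further from 158 Hz — it was already below the reference.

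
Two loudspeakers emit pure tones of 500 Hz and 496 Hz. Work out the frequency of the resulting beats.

4 Hz

The beat frequency equals the magnitude of the frequency difference.
|500 − 496| = 4 Hz.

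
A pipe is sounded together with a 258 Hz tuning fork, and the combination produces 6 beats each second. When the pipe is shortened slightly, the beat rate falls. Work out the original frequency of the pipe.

|f − 258| = 6, so the pipe was at either 252 Hz or 264 Hz.
A shorter pipe has a higher fundamental; the adjustment raises the pipe's frequency.
The beat rate fell, so the adjustment moved the pipe toward 258 Hz — it must have started below the reference.

252 Hz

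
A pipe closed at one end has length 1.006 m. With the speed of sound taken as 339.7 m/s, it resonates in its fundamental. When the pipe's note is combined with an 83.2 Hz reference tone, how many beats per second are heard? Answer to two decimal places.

1.22 Hz

Closed pipe (odd harmonics): f_n = n·v/(4L) = 1·339.7/(4·1.006) = 84.4185 Hz.
f_beat = |84.4185 − 83.2| = 1.22 Hz.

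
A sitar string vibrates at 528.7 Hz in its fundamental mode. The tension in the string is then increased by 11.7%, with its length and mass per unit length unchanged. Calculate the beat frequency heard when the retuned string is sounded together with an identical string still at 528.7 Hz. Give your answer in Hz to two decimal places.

30.07 Hz

For a string, f ∝ √T, so the new frequency is 528.7·√1.117 = 558.7736 Hz.
f_beat = |558.7736 − 528.7| = 30.07 Hz.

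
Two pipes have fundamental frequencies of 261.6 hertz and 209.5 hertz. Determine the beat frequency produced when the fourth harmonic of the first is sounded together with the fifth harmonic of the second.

1.1 Hz

Fourth harmonic of the first: 4·261.6 = 1046.4 Hz.
Fifth harmonic of the second: 5·209.5 = 1047.5 Hz.
f_beat = |1046.4 − 1047.5| = 1.1 Hz.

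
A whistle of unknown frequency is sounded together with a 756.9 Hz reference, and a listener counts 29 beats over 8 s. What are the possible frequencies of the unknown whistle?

753.275 Hz or 760.525 Hz

Beat frequency = 29/8 = 3.625 Hz.
|f − 756.9| = 3.625, so f = 756.9 ± 3.625.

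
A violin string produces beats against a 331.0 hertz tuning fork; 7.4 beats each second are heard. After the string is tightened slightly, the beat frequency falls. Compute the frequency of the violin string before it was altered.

323.6 Hz

|f − 331.0| = 7.4, so the violin string was at either 323.6 Hz or 338.4 Hz.
Increasing tension raises a string's frequency; the adjustment raises the violin string's frequency.
The beat rate fell, so the adjustment moved the violin string toward 331.0 Hz — it must have started below the reference.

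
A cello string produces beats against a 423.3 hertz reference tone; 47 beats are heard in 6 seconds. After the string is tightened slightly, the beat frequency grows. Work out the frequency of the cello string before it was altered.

Beat frequency = 47/6 = 7.8333 Hz.
|f − 423.3| = 7.8333, so the cello string was at either 415.4667 Hz or 431.1333 Hz.
Increasing tension raises a string's frequency; the adjustment raises the cello string's frequency.
The beat rate rose, so the adjustment moved the cello string further from 423.3 Hz — it was already above the reference.

431.1333 Hz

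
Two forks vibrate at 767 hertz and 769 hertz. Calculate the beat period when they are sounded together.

0.500 s

f_beat = |767 − 769| = 2 Hz.
Beat period T = 1 / f_beat = 1 / 2 s.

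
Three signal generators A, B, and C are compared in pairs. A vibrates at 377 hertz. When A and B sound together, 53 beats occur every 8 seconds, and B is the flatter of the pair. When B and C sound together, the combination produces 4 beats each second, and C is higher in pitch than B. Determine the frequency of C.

A–B: Beat frequency = 53/8 = 6.625 Hz.
B is below A, so f_B = 377 − 6.625 = 370.375 Hz.
C is above B, so f_C = 370.375 + 4 = 374.375 Hz.

374.375 Hz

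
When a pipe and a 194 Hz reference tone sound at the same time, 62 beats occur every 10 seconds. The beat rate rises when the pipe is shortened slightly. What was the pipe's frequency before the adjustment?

Beat frequency = 62/10 = 6.2 Hz.
|f − 194| = 6.2, so the pipe was at either 187.8 Hz or 200.2 Hz.
A shorter pipe has a higher fundamental; the adjustment raises the pipe's frequency.
The beat rate rose, so the adjustment moved the pipe further from 194 Hz — it was already above the reference.

200.2 Hz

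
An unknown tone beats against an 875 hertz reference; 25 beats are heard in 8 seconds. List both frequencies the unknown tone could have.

871.875 Hz or 878.125 Hz

Beat frequency = 25/8 = 3.125 Hz.
|f − 875| = 3.125, so f = 875 ± 3.125.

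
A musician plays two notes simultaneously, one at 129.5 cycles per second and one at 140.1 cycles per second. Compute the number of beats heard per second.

f_beat = |f₁ − f₂|.
|129.5 − 140.1| = 10.6 Hz.

10.6 Hz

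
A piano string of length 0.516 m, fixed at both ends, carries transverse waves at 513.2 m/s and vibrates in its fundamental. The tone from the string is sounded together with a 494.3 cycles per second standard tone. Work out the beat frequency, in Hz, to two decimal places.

For a string fixed at both ends, f_n = n·v/(2L) = 1·513.2/(2·0.516) = 497.2868 Hz.
f_beat = |497.2868 − 494.3| = 2.99 Hz.

2.99 Hz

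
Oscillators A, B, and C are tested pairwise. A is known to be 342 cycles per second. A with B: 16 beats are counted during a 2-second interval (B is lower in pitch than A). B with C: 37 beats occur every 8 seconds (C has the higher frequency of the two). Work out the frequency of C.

A–B: Beat frequency = 16/2 = 8 Hz.
B is below A, so f_B = 342 − 8 = 334 Hz.
B–C: Beat frequency = 37/8 = 4.625 Hz.
C is above B, so f_C = 334 + 4.625 = 338.625 Hz.

338.625 Hz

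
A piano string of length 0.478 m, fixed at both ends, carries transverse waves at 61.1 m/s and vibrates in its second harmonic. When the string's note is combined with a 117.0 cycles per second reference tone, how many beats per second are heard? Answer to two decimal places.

For a string fixed at both ends, f_n = n·v/(2L) = 2·61.1/(2·0.478) = 127.8243 Hz.
f_beat = |127.8243 − 117.0| = 10.82 Hz.

10.82 Hz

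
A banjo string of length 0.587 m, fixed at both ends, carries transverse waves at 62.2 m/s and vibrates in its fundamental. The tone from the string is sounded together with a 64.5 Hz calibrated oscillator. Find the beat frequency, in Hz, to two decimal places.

11.52 Hz

For a string fixed at both ends, f_n = n·v/(2L) = 1·62.2/(2·0.587) = 52.9813 Hz.
f_beat = |52.9813 − 64.5| = 11.52 Hz.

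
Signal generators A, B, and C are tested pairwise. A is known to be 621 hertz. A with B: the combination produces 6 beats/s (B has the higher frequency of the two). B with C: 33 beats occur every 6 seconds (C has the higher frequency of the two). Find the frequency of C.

B is above A, so f_B = 621 + 6 = 627 Hz.
B–C: Beat frequency = 33/6 = 5.5 Hz.
C is above B, so f_C = 627 + 5.5 = 632.5 Hz.

632.5 Hz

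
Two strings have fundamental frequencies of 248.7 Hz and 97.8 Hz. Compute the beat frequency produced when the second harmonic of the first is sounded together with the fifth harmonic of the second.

Second harmonic of the first: 2·248.7 = 497.4 Hz.
Fifth harmonic of the second: 5·97.8 = 489.0 Hz.
f_beat = |497.4 − 489.0| = 8.4 Hz.

8.4 Hz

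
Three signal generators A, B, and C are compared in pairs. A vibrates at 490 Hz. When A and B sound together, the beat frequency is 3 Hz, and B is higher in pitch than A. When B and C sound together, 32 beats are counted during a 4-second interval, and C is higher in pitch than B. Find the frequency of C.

501 Hz

B is above A, so f_B = 490 + 3 = 493 Hz.
B–C: Beat frequency = 32/4 = 8 Hz.
C is above B, so f_C = 493 + 8 = 501 Hz.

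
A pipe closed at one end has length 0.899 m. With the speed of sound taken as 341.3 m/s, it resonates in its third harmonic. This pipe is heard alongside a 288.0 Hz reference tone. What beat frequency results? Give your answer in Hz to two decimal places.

3.27 Hz

Closed pipe (odd harmonics): f_n = n·v/(4L) = 3·341.3/(4·0.899) = 284.7330 Hz.
f_beat = |284.7330 − 288.0| = 3.27 Hz.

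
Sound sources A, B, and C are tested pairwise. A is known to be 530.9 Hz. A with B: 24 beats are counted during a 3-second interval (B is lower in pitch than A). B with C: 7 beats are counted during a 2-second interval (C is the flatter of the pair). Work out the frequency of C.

519.4 Hz

A–B: Beat frequency = 24/3 = 8 Hz.
B is below A, so f_B = 530.9 − 8 = 522.9 Hz.
B–C: Beat frequency = 7/2 = 3.5 Hz.
C is below B, so f_C = 522.9 − 3.5 = 519.4 Hz.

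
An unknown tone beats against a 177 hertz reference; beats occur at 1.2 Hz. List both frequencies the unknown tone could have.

|f − 177| = 1.2, so f = 177 ± 1.2.

175.8 Hz or 178.2 Hz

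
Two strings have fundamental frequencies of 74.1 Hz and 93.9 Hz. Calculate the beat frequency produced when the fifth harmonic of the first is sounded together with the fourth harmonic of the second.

Fifth harmonic of the first: 5·74.1 = 370.5 Hz.
Fourth harmonic of the second: 4·93.9 = 375.6 Hz.
f_beat = |370.5 − 375.6| = 5.1 Hz.

5.1 Hz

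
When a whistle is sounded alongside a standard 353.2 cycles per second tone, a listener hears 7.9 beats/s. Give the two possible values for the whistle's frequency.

|f − 353.2| = 7.9, so f = 353.2 ± 7.9.

345.3 Hz or 361.1 Hz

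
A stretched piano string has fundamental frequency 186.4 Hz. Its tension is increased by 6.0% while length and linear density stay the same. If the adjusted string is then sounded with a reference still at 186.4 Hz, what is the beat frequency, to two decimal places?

For a string, f ∝ √T, so the new frequency is 186.4·√1.060 = 191.9105 Hz.
f_beat = |191.9105 − 186.4| = 5.51 Hz.

5.51 Hz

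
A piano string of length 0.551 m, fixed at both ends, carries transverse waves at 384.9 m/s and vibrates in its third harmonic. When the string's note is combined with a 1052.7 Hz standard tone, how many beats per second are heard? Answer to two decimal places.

For a string fixed at both ends, f_n = n·v/(2L) = 3·384.9/(2·0.551) = 1047.8221 Hz.
f_beat = |1047.8221 − 1052.7| = 4.88 Hz.

4.88 Hz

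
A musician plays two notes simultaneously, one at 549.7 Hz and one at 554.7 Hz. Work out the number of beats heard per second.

Beats arise from superposition of two nearby frequencies; the beat rate is |f₁ − f₂|.
|549.7 − 554.7| = 5 Hz.

5 Hz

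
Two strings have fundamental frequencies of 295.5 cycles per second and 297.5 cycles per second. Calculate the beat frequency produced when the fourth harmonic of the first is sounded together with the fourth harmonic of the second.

8.0 Hz

Fourth harmonic of the first: 4·295.5 = 1182.0 Hz.
Fourth harmonic of the second: 4·297.5 = 1190.0 Hz.
f_beat = |1182.0 − 1190.0| = 8.0 Hz.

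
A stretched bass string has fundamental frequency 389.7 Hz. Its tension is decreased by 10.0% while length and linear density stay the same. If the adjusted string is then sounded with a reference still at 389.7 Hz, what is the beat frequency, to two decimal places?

For a string, f ∝ √T, so the new frequency is 389.7·√0.900 = 369.7019 Hz.
f_beat = |369.7019 − 389.7| = 20.00 Hz.

20.00 Hz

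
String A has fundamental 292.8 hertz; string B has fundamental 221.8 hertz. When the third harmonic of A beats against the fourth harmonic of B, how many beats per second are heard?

Third harmonic of the first: 3·292.8 = 878.4 Hz.
Fourth harmonic of the second: 4·221.8 = 887.2 Hz.
f_beat = |878.4 − 887.2| = 8.8 Hz.

8.8 Hz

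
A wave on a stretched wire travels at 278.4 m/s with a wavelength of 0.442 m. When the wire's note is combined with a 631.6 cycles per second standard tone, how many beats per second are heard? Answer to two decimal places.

1.74 Hz

Source frequency f = v/λ = 278.4/0.442 = 629.8643 Hz.
f_beat = |629.8643 − 631.6| = 1.74 Hz.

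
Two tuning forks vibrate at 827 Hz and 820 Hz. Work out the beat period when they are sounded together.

0.143 s

f_beat = |827 − 820| = 7 Hz.
Beat period T = 1 / f_beat = 1 / 7 s.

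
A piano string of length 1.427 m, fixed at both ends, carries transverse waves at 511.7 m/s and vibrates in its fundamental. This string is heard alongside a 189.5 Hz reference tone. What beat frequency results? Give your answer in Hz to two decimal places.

For a string fixed at both ends, f_n = n·v/(2L) = 1·511.7/(2·1.427) = 179.2922 Hz.
f_beat = |179.2922 − 189.5| = 10.21 Hz.

10.21 Hz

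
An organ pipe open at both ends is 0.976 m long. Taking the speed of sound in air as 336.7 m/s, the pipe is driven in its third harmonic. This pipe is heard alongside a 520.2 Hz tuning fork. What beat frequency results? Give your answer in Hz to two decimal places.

Open pipe: f_n = n·v/(2L) = 3·336.7/(2·0.976) = 517.4693 Hz.
f_beat = |517.4693 − 520.2| = 2.73 Hz.

2.73 Hz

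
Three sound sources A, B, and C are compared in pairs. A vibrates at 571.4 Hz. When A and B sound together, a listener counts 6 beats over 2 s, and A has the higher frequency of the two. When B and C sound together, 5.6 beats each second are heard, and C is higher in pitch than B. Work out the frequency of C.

574 Hz

A–B: Beat frequency = 6/2 = 3 Hz.
B is below A, so f_B = 571.4 − 3 = 568.4 Hz.
C is above B, so f_C = 568.4 + 5.6 = 574 Hz.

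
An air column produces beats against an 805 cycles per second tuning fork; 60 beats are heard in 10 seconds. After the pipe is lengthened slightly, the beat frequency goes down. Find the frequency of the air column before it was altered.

811 Hz

Beat frequency = 60/10 = 6 Hz.
|f − 805| = 6, so the air column was at either 799 Hz or 811 Hz.
A longer pipe has a lower fundamental; the adjustment lowers the air column's frequency.
The beat rate fell, so the adjustment moved the air column toward 805 Hz — it must have started above the reference.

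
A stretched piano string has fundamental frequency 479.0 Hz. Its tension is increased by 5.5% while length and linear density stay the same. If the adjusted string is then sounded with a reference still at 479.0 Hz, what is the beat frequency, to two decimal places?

13.00 Hz

For a string, f ∝ √T, so the new frequency is 479.0·√1.055 = 491.9962 Hz.
f_beat = |491.9962 − 479.0| = 13.00 Hz.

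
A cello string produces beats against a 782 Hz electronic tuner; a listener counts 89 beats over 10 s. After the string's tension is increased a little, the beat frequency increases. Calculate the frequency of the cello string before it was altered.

790.9 Hz

Beat frequency = 89/10 = 8.9 Hz.
|f − 782| = 8.9, so the cello string was at either 773.1 Hz or 790.9 Hz.
Higher tension means higher frequency; the adjustment raises the cello string's frequency.
The beat rate rose, so the adjustment moved the cello string further from 782 Hz — it was already above the reference.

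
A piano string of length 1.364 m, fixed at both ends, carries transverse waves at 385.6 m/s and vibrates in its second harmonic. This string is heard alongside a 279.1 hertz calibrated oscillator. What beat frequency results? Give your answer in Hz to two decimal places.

For a string fixed at both ends, f_n = n·v/(2L) = 2·385.6/(2·1.364) = 282.6979 Hz.
f_beat = |282.6979 − 279.1| = 3.60 Hz.

3.60 Hz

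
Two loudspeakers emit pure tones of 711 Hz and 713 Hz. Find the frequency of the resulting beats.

2 Hz

Beats arise from superposition of two nearby frequencies; the beat rate is |f₁ − f₂|.
|711 − 713| = 2 Hz.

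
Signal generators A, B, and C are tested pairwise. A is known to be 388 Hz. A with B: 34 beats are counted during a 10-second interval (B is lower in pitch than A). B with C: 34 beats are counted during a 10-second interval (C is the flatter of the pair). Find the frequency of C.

381.2 Hz

A–B: Beat frequency = 34/10 = 3.4 Hz.
B is below A, so f_B = 388 − 3.4 = 384.6 Hz.
B–C: Beat frequency = 34/10 = 3.4 Hz.
C is below B, so f_C = 384.6 − 3.4 = 381.2 Hz.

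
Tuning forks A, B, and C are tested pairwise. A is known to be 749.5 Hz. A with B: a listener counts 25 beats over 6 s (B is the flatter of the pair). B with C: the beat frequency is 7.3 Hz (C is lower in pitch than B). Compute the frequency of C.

A–B: Beat frequency = 25/6 = 4.1667 Hz.
B is below A, so f_B = 749.5 − 4.1667 = 745.3333 Hz.
C is below B, so f_C = 745.3333 − 7.3 = 738.0333 Hz.

738.0333 Hz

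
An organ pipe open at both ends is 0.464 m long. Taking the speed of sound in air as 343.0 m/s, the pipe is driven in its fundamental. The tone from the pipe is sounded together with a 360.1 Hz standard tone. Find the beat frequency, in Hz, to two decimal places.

9.51 Hz

Open pipe: f_n = n·v/(2L) = 1·343.0/(2·0.464) = 369.6121 Hz.
f_beat = |369.6121 − 360.1| = 9.51 Hz.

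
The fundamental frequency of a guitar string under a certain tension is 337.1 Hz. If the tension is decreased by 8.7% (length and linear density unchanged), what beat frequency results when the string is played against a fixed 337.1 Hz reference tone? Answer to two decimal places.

15.00 Hz

For a string, f ∝ √T, so the new frequency is 337.1·√0.913 = 322.1025 Hz.
f_beat = |322.1025 − 337.1| = 15.00 Hz.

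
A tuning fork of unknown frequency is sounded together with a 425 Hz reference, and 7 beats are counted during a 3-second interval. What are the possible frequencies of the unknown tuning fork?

422.6667 Hz or 427.3333 Hz

Beat frequency = 7/3 = 2.3333 Hz.
|f − 425| = 2.3333, so f = 425 ± 2.3333.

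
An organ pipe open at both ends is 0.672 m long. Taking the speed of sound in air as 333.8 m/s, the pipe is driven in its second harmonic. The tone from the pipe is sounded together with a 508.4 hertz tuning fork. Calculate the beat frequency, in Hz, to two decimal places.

Open pipe: f_n = n·v/(2L) = 2·333.8/(2·0.672) = 496.7262 Hz.
f_beat = |496.7262 − 508.4| = 11.67 Hz.

11.67 Hz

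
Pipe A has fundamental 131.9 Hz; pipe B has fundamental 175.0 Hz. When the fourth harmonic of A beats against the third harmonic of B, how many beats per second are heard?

Fourth harmonic of the first: 4·131.9 = 527.6 Hz.
Third harmonic of the second: 3·175.0 = 525.0 Hz.
f_beat = |527.6 − 525.0| = 2.6 Hz.

2.6 Hz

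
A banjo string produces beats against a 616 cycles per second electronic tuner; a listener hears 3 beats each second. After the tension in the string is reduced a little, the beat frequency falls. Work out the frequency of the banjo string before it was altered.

619 Hz

|f − 616| = 3, so the banjo string was at either 613 Hz or 619 Hz.
Lower tension means lower frequency; the adjustment lowers the banjo string's frequency.
The beat rate fell, so the adjustment moved the banjo string toward 616 Hz — it must have started above the reference.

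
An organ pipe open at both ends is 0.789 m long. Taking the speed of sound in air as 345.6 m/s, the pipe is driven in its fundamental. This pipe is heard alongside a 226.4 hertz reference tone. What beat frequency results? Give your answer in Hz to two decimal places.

7.39 Hz

Open pipe: f_n = n·v/(2L) = 1·345.6/(2·0.789) = 219.0114 Hz.
f_beat = |219.0114 − 226.4| = 7.39 Hz.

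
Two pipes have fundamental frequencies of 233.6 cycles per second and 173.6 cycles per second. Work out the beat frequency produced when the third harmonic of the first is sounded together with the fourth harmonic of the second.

Third harmonic of the first: 3·233.6 = 700.8 Hz.
Fourth harmonic of the second: 4·173.6 = 694.4 Hz.
f_beat = |700.8 − 694.4| = 6.4 Hz.

6.4 Hz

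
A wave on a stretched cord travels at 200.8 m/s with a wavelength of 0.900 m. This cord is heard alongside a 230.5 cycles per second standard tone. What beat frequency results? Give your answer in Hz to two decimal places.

7.39 Hz

Source frequency f = v/λ = 200.8/0.900 = 223.1111 Hz.
f_beat = |223.1111 − 230.5| = 7.39 Hz.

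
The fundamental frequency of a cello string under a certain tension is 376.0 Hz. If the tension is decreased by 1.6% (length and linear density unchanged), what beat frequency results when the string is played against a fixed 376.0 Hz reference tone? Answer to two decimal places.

For a string, f ∝ √T, so the new frequency is 376.0·√0.984 = 372.9799 Hz.
f_beat = |372.9799 − 376.0| = 3.02 Hz.

3.02 Hz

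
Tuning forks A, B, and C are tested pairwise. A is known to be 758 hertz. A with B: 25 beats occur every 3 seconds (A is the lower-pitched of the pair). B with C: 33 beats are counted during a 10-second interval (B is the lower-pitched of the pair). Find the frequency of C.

A–B: Beat frequency = 25/3 = 8.3333 Hz.
B is above A, so f_B = 758 + 8.3333 = 766.3333 Hz.
B–C: Beat frequency = 33/10 = 3.3 Hz.
C is above B, so f_C = 766.3333 + 3.3 = 769.6333 Hz.

769.6333 Hz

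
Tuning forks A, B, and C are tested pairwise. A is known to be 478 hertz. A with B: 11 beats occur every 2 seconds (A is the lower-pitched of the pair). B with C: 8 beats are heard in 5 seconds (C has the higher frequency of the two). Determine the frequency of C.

A–B: Beat frequency = 11/2 = 5.5 Hz.
B is above A, so f_B = 478 + 5.5 = 483.5 Hz.
B–C: Beat frequency = 8/5 = 1.6 Hz.
C is above B, so f_C = 483.5 + 1.6 = 485.1 Hz.

485.1 Hz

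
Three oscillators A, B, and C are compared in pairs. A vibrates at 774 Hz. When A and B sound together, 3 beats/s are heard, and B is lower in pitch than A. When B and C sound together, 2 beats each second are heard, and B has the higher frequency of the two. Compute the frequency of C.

769 Hz

B is below A, so f_B = 774 − 3 = 771 Hz.
C is below B, so f_C = 771 − 2 = 769 Hz.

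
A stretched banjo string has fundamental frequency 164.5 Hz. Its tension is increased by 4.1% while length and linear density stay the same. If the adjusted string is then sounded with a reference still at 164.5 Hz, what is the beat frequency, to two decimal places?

For a string, f ∝ √T, so the new frequency is 164.5·√1.041 = 167.8384 Hz.
f_beat = |167.8384 − 164.5| = 3.34 Hz.

3.34 Hz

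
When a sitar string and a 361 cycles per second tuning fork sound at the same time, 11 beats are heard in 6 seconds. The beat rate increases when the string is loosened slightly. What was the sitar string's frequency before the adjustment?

359.1667 Hz

Beat frequency = 11/6 = 1.8333 Hz.
|f − 361| = 1.8333, so the sitar string was at either 359.1667 Hz or 362.8333 Hz.
Reducing tension lowers a string's frequency; the adjustment lowers the sitar string's frequency.
The beat rate rose, so the adjustment moved the sitar string further from 361 Hz — it was already below the reference.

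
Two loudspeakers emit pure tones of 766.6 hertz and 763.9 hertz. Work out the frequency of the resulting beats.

2.7 Hz

Beats arise from superposition of two nearby frequencies; the beat rate is |f₁ − f₂|.
|766.6 − 763.9| = 2.7 Hz.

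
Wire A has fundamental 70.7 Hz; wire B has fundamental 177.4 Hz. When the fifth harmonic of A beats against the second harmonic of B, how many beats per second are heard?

Fifth harmonic of the first: 5·70.7 = 353.5 Hz.
Second harmonic of the second: 2·177.4 = 354.8 Hz.
f_beat = |353.5 − 354.8| = 1.3 Hz.

1.3 Hz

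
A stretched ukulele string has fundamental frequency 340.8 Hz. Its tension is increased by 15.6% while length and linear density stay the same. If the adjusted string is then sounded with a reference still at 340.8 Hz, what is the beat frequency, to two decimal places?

For a string, f ∝ √T, so the new frequency is 340.8·√1.156 = 366.4194 Hz.
f_beat = |366.4194 − 340.8| = 25.62 Hz.

25.62 Hz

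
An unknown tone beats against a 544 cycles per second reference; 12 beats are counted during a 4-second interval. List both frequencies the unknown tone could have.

541 Hz or 547 Hz

Beat frequency = 12/4 = 3 Hz.
|f − 544| = 3, so f = 544 ± 3.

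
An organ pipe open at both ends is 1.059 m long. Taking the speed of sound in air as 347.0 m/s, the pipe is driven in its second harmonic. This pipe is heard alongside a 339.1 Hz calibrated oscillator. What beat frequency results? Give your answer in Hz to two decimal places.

Open pipe: f_n = n·v/(2L) = 2·347.0/(2·1.059) = 327.6676 Hz.
f_beat = |327.6676 − 339.1| = 11.43 Hz.

11.43 Hz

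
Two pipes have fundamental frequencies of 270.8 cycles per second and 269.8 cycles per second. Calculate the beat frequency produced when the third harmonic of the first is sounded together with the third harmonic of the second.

3.0 Hz

Third harmonic of the first: 3·270.8 = 812.4 Hz.
Third harmonic of the second: 3·269.8 = 809.4 Hz.
f_beat = |812.4 − 809.4| = 3.0 Hz.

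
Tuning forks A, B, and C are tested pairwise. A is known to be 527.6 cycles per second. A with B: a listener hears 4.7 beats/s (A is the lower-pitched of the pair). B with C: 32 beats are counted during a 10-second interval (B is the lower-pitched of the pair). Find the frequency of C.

B is above A, so f_B = 527.6 + 4.7 = 532.3 Hz.
B–C: Beat frequency = 32/10 = 3.2 Hz.
C is above B, so f_C = 532.3 + 3.2 = 535.5 Hz.

535.5 Hz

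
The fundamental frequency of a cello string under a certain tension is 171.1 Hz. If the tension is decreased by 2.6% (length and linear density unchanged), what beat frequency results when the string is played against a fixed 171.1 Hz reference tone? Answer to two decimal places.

For a string, f ∝ √T, so the new frequency is 171.1·√0.974 = 168.8611 Hz.
f_beat = |168.8611 − 171.1| = 2.24 Hz.

2.24 Hz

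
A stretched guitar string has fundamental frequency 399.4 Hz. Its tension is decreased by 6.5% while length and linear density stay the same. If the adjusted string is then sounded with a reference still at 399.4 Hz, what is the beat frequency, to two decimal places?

13.20 Hz

For a string, f ∝ √T, so the new frequency is 399.4·√0.935 = 386.2014 Hz.
f_beat = |386.2014 − 399.4| = 13.20 Hz.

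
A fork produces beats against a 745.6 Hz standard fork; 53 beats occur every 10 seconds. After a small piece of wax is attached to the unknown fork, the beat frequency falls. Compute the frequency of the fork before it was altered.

750.9 Hz

Beat frequency = 53/10 = 5.3 Hz.
|f − 745.6| = 5.3, so the fork was at either 740.3 Hz or 750.9 Hz.
Loading a fork with wax lowers its frequency; the adjustment lowers the fork's frequency.
The beat rate fell, so the adjustment moved the fork toward 745.6 Hz — it must have started above the reference.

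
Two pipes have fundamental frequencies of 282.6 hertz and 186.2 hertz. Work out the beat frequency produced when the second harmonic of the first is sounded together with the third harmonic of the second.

6.6 Hz

Second harmonic of the first: 2·282.6 = 565.2 Hz.
Third harmonic of the second: 3·186.2 = 558.6 Hz.
f_beat = |565.2 − 558.6| = 6.6 Hz.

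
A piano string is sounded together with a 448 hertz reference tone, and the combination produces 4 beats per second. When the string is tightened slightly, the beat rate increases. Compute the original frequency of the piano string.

|f − 448| = 4, so the piano string was at either 444 Hz or 452 Hz.
Increasing tension raises a string's frequency; the adjustment raises the piano string's frequency.
The beat rate rose, so the adjustment moved the piano string further from 448 Hz — it was already above the reference.

452 Hz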